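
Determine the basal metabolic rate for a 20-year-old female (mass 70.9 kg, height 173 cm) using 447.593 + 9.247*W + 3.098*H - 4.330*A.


BMR = 447.593 + 9.247*70.9 + 3.098*173 - 4.330*20
= 1552.56 kcal/day

1552.56 kcal/day


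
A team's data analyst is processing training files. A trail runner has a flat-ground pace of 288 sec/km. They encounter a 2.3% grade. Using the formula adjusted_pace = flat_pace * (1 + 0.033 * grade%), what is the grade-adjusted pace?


Grade factor = 1 + 0.033 * 2.3 = 1.0759
Adjusted = 288 * 1.0759 = 309.86 sec/km

309.86 s/km


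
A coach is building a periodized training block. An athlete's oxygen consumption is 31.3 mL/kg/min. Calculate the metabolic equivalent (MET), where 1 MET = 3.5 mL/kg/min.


MET = VO2 / 3.5
= 31.3 / 3.5
= 8.94 METs

8.94 METs


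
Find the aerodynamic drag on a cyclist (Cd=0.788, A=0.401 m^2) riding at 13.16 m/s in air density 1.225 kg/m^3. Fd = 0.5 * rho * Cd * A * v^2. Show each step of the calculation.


Fd = 0.5 * 1.225 * 0.788 * 0.401 * 13.16^2
= 0.5 * 1.225 * 0.788 * 0.401 * 173.1856
= 33.519 N

33.519 N


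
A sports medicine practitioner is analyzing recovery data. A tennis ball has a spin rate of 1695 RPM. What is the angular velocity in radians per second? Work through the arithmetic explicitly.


Convert RPM to rad/s: multiply by 2*pi and divide by 60
omega = 1695 * 2 * pi / 60
= 177.5 rad/s

177.5 rad/s


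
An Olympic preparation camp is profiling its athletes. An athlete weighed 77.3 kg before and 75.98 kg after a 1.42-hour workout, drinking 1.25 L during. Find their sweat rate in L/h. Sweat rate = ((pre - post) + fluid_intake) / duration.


Body mass change = 1.32 kg
Total sweat loss = 1.32 + 1.25 = 2.57 L
Rate = 2.57 / 1.42 = 1.81 L/h

1.81 L/h


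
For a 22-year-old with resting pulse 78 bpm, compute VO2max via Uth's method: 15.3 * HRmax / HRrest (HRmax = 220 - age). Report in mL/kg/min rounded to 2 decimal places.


Step 1: HRmax = 220 - 22 = 198 bpm
Step 2: Ratio = 198 / 78 = 2.5385
Step 3: VO2max = 15.3 * 2.5385 = 38.84 mL/kg/min

38.84 mL/kg/min


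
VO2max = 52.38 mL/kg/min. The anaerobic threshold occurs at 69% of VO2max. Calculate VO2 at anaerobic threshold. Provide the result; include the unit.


AT fraction = 69 / 100 = 0.69
AT VO2 = 52.38 * 0.69
= 36.14 mL/kg/min

36.14 mL/kg/min


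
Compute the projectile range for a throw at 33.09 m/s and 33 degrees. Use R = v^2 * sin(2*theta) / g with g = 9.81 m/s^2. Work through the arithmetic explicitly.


Two times the angle = 66 degrees
sin(66) = 0.913545
R = 1094.9481 * 0.913545 / 9.81 = 101.966 m

101.966 m


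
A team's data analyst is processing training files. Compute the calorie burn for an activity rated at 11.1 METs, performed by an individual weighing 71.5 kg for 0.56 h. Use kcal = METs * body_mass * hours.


Product of METs and mass = 11.1 * 71.5 = 793.65
Total kcal = 793.65 * 0.56 = 444.44 kcal

444.44 kcal


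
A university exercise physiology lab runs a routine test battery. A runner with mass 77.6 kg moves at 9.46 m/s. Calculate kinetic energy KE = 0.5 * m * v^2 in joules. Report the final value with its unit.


v^2 = 9.46^2 = 89.4916
KE = 0.5 * 77.6 * 89.4916
= 3472.27 J

3472.27 J


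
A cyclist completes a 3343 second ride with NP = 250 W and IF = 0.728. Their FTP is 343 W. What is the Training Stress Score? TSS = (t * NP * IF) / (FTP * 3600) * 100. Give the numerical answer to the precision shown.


t * NP * IF = 3343 * 250 * 0.728 = 608426.0
FTP * 3600 = 1234800
TSS = (608426.0 / 1234800) * 100 = 49.27

49.27 TSS


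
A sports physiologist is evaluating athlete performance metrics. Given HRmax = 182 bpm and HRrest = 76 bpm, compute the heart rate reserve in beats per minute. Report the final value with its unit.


Heart rate reserve = maximum HR minus resting HR
HRR = 182 - 76 = 106 bpm

106 bpm


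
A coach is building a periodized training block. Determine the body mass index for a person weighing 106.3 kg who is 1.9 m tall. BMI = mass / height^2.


BMI = mass / height^2
= 106.3 / 1.9^2
= 106.3 / 3.61
= 29.45 kg/m^2

29.45 kg/m^2


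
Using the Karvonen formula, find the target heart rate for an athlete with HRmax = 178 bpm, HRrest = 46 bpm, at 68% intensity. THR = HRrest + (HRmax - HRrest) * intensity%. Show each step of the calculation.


HRR = 178 - 46 = 132
THR = 46 + 132 * 0.68
= 46 + 89.76
= 135.76 bpm

135.76 bpm


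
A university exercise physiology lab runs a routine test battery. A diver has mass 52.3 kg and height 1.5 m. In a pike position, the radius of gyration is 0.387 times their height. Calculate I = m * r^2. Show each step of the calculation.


r = 0.387 * 1.5 = 0.5805 m
I = m * r^2 = 52.3 * 0.33698 = 17.624 kg*m^2

17.624 kg*m^2


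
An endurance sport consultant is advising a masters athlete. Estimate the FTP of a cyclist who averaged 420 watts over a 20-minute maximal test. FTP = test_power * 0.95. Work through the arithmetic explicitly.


FTP = 420 * 0.95 = 399.0 W

399.0 W


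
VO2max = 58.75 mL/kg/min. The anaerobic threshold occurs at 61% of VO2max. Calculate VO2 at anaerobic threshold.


AT fraction = 61 / 100 = 0.61
AT VO2 = 58.75 * 0.61
= 35.84 mL/kg/min

35.84 mL/kg/min


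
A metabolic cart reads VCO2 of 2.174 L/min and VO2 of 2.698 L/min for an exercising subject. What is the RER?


RER = VCO2 / VO2 = 2.174 / 2.698 = 0.8058

0.8058


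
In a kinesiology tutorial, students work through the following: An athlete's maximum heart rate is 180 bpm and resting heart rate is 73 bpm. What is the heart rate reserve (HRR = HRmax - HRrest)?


HRR = HRmax - HRrest
= 180 - 73
= 107 bpm

107 bpm


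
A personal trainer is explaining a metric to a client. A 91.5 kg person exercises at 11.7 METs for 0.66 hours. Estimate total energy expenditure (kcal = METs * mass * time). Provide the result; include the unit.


Energy = METs * mass(kg) * time(h)
= 11.7 * 91.5 * 0.66
= 706.56 kcal

706.56 kcal


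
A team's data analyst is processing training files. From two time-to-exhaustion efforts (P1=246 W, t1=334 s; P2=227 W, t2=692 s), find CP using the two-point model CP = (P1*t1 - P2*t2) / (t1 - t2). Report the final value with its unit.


Work in trial 1 = 82164 J
Work in trial 2 = 157084 J
Delta work = -74920 J
Delta time = -358 s
CP = -74920 / -358 = 209.27 W

209.27 W


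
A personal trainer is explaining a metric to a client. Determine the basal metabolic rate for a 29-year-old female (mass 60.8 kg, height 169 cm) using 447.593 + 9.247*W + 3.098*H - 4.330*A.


BMR = 447.593 + 9.247*60.8 + 3.098*169 - 4.330*29
= 1407.8 kcal/day

1407.8 kcal/day


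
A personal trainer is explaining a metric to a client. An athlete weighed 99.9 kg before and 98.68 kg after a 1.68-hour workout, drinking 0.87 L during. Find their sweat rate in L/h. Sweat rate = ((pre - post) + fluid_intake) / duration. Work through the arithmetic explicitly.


Body mass change = 1.22 kg
Total sweat loss = 1.22 + 0.87 = 2.09 L
Rate = 2.09 / 1.68 = 1.244 L/h

1.244 L/h


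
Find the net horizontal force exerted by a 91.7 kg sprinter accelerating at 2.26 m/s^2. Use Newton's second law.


Newton's second law: F = m * a
F = 91.7 * 2.26 = 207.24 N

207.24 N


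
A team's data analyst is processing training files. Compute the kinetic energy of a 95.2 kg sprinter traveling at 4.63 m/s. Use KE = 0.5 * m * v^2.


Velocity squared = 21.4369
KE = 0.5 * 95.2 * 21.4369 = 1020.4 J

1020.4 J


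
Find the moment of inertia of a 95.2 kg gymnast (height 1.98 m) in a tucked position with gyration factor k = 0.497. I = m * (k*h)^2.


Radius of gyration = 0.497 * 1.98 = 0.98406 m
I = 95.2 * 0.98406^2
= 95.2 * 0.968374
= 92.189 kg*m^2

92.189 kg*m^2


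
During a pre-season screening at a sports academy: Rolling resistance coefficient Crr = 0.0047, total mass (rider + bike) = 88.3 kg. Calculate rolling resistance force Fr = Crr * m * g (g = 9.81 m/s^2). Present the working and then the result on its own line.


Fr = Crr * m * g
= 0.0047 * 88.3 * 9.81
= 4.071 N

4.071 N


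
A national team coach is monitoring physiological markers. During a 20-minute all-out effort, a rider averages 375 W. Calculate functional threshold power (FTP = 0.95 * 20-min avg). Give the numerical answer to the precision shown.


FTP = 0.95 * 375
= 356.25 W

356.25 W


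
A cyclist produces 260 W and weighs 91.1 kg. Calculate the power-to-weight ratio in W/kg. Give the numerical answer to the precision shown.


P/W = power / mass
= 260 / 91.1
= 2.854 W/kg

2.854 W/kg


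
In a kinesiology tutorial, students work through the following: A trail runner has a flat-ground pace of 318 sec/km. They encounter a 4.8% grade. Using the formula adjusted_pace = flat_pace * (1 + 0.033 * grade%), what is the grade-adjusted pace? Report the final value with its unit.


Grade factor = 1 + 0.033 * 4.8 = 1.1584
Adjusted = 318 * 1.1584 = 368.37 sec/km

368.37 s/km


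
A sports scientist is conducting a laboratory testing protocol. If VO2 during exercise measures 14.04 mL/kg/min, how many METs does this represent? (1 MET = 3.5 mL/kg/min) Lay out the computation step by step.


METs = VO2 / 3.5 = 14.04 / 3.5 = 4.01

4.01 METs


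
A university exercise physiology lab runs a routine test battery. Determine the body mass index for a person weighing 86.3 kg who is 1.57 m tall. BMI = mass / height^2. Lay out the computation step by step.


BMI = mass / height^2
= 86.3 / 1.57^2
= 86.3 / 2.4649
= 35.01 kg/m^2

35.01 kg/m^2


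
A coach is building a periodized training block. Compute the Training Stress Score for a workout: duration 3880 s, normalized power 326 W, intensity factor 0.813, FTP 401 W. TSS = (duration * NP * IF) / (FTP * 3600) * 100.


Product = 3880 * 326 * 0.813 = 1028347.44
Base = 401 * 3600 = 1443600
TSS = 1028347.44 / 1443600 * 100 = 71.23

71.23 TSS


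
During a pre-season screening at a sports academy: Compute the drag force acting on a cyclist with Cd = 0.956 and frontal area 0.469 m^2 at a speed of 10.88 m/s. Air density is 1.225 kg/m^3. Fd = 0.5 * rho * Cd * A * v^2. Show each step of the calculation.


Step 1: v^2 = 118.3744
Step 2: Fd = 0.5 * 1.225 * 0.956 * 0.469 * 118.3744
= 32.508 N

32.508 N


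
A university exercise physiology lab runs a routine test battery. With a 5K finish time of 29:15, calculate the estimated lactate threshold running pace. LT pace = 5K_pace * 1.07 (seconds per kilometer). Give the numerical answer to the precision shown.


Race duration = 1755 s for 5 km
Average pace = 1755 / 5 = 351.0 s/km
LT pace = 351.0 * 1.07
= 375.57 s/km

375.57 s/km


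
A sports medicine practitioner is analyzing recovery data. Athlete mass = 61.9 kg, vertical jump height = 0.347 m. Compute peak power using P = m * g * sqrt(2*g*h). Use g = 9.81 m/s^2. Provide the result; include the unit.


sqrt(2 * 9.81 * 0.347) = sqrt(6.80814) = 2.609241 m/s
P = 61.9 * 9.81 * 2.609241
= 1584.43 W

1584.43 W


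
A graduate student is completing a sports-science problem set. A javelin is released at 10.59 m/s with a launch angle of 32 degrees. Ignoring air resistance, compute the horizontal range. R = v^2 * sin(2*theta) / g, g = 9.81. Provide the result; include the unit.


Launch speed squared = 112.1481
sin(2 * 32 deg) = 0.898794
Range = 112.1481 * 0.898794 / 9.81
= 10.275 m

10.275 m


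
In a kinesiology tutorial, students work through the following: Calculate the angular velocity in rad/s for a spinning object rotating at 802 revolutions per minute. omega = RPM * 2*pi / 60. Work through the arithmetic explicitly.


omega = RPM * 2*pi / 60
= 802 * 6.28318531 / 60
= 83.985 rad/s

83.985 rad/s


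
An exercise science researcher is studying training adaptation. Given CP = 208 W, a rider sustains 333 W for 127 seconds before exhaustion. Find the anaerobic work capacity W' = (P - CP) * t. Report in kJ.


Excess power = 333 - 208 = 125 W
Work above CP = 125 * 127 = 15875 J
W' = 15.875 kJ

15.875 kJ


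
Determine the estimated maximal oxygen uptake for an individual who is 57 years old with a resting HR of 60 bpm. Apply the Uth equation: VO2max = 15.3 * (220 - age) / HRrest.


HRmax = 220 - 57 = 163
VO2max = 15.3 * (163 / 60)
= 15.3 * 2.7167
= 41.57 mL/kg/min

41.57 mL/kg/min


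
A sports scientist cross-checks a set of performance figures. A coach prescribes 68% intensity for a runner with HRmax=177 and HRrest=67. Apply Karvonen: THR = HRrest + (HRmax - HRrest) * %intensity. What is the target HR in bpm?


Heart rate reserve = 177 - 67 = 110
Intensity fraction = 68 / 100 = 0.68
THR = 67 + 110 * 0.68 = 141.8 bpm

141.8 bpm


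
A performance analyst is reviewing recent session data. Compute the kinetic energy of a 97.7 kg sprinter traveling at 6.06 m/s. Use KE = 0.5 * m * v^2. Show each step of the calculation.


Velocity squared = 36.7236
KE = 0.5 * 97.7 * 36.7236 = 1793.95 J

1793.95 J


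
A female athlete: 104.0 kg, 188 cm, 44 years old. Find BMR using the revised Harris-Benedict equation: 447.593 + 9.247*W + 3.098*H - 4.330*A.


Intercept = 447.593
Weight contribution = 9.247 * 104.0 = 961.688
Height contribution = 3.098 * 188 = 582.424
Age contribution = 4.33 * 44 = 190.52
BMR = 447.593 + 961.688 + 582.424 - 190.52
= 1801.19 kcal/day

1801.19 kcal/day


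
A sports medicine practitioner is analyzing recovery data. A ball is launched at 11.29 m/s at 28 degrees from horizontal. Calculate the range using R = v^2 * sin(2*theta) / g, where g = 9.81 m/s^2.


sin(2 * 28) = sin(56) = 0.829038
v^2 = 11.29^2 = 127.4641
R = 127.4641 * 0.829038 / 9.81
= 10.772 m

10.772 m


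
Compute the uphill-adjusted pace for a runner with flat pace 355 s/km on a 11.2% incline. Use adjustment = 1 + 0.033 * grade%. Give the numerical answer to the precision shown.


Adjustment factor = 1 + 0.033 * 11.2 = 1.3696
Grade-adjusted pace = 355 * 1.3696 = 486.21 s/km

486.21 s/km


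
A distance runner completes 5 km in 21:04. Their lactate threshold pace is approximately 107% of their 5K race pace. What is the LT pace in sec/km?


Convert to seconds: 21 min 4 s = 1264 s
Pace per km = 1264 / 5 = 252.8 s/km
LT pace = 252.8 * 1.07 = 270.5 s/km

270.5 s/km


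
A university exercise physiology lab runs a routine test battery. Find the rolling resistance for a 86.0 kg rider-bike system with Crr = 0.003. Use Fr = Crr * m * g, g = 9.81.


m * g = 86.0 * 9.81 = 843.66 N
Fr = 0.003 * 843.66 = 2.531 N

2.531 N


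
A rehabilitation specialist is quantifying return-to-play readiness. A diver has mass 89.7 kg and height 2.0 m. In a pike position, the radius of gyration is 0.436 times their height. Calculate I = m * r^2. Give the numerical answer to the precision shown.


r = 0.436 * 2.0 = 0.872 m
I = m * r^2 = 89.7 * 0.760384 = 68.206 kg*m^2

68.206 kg*m^2


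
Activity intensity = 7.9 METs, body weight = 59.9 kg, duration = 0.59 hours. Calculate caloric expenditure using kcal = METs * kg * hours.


kcal = 7.9 * 59.9 * 0.59
= 473.21 * 0.59
= 279.19 kcal

279.19 kcal


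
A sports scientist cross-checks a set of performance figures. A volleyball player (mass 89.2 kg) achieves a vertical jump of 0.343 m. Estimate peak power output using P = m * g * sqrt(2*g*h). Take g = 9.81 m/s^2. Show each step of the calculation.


2 * g * h = 2 * 9.81 * 0.343 = 6.72966
sqrt(6.72966) = 2.594159 m/s
P = 89.2 * 9.81 * 2.594159 = 2270.02 W

2270.02 W


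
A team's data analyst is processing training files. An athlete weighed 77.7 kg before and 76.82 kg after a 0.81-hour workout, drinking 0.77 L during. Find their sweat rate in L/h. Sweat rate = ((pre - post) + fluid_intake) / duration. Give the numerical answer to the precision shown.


Body mass change = 0.88 kg
Total sweat loss = 0.88 + 0.77 = 1.65 L
Rate = 1.65 / 0.81 = 2.037 L/h

2.037 L/h


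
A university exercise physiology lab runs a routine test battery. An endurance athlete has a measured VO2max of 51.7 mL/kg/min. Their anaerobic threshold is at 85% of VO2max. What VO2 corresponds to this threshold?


Anaerobic threshold VO2 = VO2max * 85%
= 51.7 * 0.85
= 43.95 mL/kg/min

43.95 mL/kg/min


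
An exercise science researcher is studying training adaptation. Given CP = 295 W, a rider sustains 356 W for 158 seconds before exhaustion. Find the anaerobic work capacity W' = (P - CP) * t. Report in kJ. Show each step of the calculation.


Excess power = 356 - 295 = 61 W
Work above CP = 61 * 158 = 9638 J
W' = 9.638 kJ

9.638 kJ


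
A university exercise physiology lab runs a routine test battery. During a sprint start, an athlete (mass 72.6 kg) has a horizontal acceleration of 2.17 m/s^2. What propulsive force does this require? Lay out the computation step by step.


Propulsive force = mass * acceleration
= 72.6 kg * 2.17 m/s^2
= 157.54 N

157.54 N


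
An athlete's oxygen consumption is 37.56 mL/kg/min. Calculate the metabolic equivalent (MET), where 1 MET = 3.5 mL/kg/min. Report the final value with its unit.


MET = VO2 / 3.5
= 37.56 / 3.5
= 10.73 METs

10.73 METs


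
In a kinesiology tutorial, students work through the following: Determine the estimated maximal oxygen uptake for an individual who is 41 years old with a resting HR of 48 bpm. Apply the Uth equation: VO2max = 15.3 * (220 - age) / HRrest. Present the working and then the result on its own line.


HRmax = 220 - 41 = 179
VO2max = 15.3 * (179 / 48)
= 15.3 * 3.7292
= 57.06 mL/kg/min

57.06 mL/kg/min


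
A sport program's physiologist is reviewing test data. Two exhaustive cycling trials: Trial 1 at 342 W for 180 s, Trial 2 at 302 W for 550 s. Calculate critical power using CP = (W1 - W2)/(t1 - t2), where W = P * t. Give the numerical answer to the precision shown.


W1 = 342 * 180 = 61560 J
W2 = 302 * 550 = 166100 J
CP = (61560 - 166100) / (180 - 550)
= -104540 / -370
= 282.54 W

282.54 W


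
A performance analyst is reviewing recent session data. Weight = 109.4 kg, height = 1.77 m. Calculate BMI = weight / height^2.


height^2 = 1.77^2 = 3.1329
BMI = 109.4 / 3.1329 = 34.92 kg/m^2

34.92 kg/m^2


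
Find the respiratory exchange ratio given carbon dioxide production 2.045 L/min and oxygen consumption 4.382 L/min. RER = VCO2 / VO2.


VCO2 = 2.045 L/min
VO2 = 4.382 L/min
RER = 2.045 / 4.382 = 0.4667

0.4667


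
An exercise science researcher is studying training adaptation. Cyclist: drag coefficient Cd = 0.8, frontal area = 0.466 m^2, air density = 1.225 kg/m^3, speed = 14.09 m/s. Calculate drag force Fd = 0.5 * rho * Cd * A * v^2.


v^2 = 14.09^2 = 198.5281
Fd = 0.5 * 1.225 * 0.8 * 0.466 * 198.5281
= 45.332 N

45.332 N


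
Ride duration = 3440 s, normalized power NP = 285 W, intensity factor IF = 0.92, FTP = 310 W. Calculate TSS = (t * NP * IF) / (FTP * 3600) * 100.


Numerator = 3440 * 285 * 0.92 = 901968.0
Denominator = 310 * 3600 = 1116000
TSS = 901968.0 / 1116000 * 100
= 80.82

80.82 TSS


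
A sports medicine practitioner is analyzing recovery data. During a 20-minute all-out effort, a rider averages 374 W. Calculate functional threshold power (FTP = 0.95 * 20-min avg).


FTP = 0.95 * 374
= 355.3 W

355.3 W


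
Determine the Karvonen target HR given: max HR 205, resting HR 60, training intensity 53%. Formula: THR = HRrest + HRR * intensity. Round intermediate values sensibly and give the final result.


HRR = HRmax - HRrest = 205 - 60 = 145
THR = 60 + 145 * 0.53
= 136.85 bpm

136.85 bpm


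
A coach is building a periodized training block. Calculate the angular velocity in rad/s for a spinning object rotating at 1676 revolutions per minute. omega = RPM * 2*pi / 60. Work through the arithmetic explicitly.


omega = RPM * 2*pi / 60
= 1676 * 6.28318531 / 60
= 175.51 rad/s

175.51 rad/s


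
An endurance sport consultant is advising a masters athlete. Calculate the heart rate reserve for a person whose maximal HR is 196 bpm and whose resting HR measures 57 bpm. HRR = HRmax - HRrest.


HRmax = 196 bpm
HRrest = 57 bpm
HRR = 196 - 57 = 139 bpm

139 bpm


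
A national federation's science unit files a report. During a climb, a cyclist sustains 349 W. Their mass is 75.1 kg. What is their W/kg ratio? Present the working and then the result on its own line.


Power-to-weight = 349 W / 75.1 kg
= 4.647 W/kg

4.647 W/kg


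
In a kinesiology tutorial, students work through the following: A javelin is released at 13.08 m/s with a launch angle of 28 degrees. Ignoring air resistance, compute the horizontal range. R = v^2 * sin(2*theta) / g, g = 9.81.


Launch speed squared = 171.0864
sin(2 * 28 deg) = 0.829038
Range = 171.0864 * 0.829038 / 9.81
= 14.458 m

14.458 m


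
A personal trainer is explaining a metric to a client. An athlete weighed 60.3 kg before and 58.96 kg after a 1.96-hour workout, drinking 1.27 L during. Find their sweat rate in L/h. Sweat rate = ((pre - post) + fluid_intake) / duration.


Body mass change = 1.34 kg
Total sweat loss = 1.34 + 1.27 = 2.61 L
Rate = 2.61 / 1.96 = 1.332 L/h

1.332 L/h


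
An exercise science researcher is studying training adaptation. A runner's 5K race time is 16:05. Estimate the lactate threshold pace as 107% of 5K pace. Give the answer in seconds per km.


Total race time = 16*60 + 5 = 965 seconds
5K pace = 965 / 5 = 193.0 sec/km
LT pace = 193.0 * 1.07 = 206.51 sec/km

206.51 s/km


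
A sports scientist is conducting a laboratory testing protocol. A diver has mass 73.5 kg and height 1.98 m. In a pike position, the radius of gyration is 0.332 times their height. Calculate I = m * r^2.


r = 0.332 * 1.98 = 0.65736 m
I = m * r^2 = 73.5 * 0.432122 = 31.761 kg*m^2

31.761 kg*m^2


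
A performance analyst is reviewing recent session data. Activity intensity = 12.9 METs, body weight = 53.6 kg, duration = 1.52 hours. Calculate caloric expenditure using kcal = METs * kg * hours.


kcal = 12.9 * 53.6 * 1.52
= 691.44 * 1.52
= 1050.99 kcal

1050.99 kcal


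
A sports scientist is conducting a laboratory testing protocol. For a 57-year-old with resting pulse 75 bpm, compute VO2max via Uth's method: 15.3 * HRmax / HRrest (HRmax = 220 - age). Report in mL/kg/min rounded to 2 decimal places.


Step 1: HRmax = 220 - 57 = 163 bpm
Step 2: Ratio = 163 / 75 = 2.1733
Step 3: VO2max = 15.3 * 2.1733 = 33.25 mL/kg/min

33.25 mL/kg/min


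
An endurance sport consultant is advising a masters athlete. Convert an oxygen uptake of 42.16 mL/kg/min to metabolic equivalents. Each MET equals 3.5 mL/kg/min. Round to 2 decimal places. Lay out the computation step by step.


One MET = 3.5 mL/kg/min
Number of METs = 42.16 / 3.5
= 12.05 METs

12.05 METs


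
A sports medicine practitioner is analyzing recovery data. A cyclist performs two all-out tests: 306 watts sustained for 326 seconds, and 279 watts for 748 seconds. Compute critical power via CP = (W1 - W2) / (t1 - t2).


W1 = P1 * t1 = 306 * 326 = 99756 J
W2 = P2 * t2 = 279 * 748 = 208692 J
CP = (99756 - 208692) / (326 - 748)
= 258.14 W

258.14 W


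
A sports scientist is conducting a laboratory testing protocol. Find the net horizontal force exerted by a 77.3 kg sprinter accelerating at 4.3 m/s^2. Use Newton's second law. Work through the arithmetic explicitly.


Newton's second law: F = m * a
F = 77.3 * 4.3 = 332.39 N

332.39 N


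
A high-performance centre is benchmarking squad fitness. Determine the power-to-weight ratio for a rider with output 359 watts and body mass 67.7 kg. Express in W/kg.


P/W = 359 / 67.7 = 5.303 W/kg

5.303 W/kg


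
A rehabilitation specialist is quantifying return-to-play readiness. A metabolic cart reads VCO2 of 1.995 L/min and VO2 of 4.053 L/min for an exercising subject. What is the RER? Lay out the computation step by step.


RER = VCO2 / VO2 = 1.995 / 4.053 = 0.4922

0.4922


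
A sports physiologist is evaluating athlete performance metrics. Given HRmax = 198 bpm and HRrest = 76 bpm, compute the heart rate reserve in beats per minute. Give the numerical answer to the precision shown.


Heart rate reserve = maximum HR minus resting HR
HRR = 198 - 76 = 122 bpm

122 bpm


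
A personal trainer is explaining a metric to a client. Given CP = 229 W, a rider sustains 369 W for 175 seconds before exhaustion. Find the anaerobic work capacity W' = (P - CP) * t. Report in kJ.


Excess power = 369 - 229 = 140 W
Work above CP = 140 * 175 = 24500 J
W' = 24.5 kJ

24.5 kJ


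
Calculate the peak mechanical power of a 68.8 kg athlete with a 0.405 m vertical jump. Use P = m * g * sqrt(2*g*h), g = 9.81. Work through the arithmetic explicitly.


First, sqrt(2gh) = sqrt(2 * 9.81 * 0.405)
= sqrt(7.9461) = 2.818883 m/s
Power = 68.8 * 9.81 * 2.818883 = 1902.54 W

1902.54 W


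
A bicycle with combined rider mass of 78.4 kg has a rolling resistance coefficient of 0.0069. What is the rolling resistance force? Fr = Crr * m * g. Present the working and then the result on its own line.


Fr = 0.0069 * 78.4 * 9.81
= 0.54096 * 9.81
= 5.307 N

5.307 N


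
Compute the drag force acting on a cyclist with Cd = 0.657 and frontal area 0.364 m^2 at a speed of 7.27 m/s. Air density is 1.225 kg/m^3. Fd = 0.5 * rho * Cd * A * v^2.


Step 1: v^2 = 52.8529
Step 2: Fd = 0.5 * 1.225 * 0.657 * 0.364 * 52.8529
= 7.742 N

7.742 N


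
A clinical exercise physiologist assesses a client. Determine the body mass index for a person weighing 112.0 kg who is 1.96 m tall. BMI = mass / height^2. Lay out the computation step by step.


BMI = mass / height^2
= 112.0 / 1.96^2
= 112.0 / 3.8416
= 29.15 kg/m^2

29.15 kg/m^2


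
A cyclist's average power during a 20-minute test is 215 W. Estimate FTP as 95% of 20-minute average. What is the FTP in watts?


FTP = 20-min power * 0.95
= 215 * 0.95
= 204.25 W

204.25 W


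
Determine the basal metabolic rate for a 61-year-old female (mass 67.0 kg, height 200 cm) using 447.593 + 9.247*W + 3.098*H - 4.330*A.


BMR = 447.593 + 9.247*67.0 + 3.098*200 - 4.330*61
= 1422.61 kcal/day

1422.61 kcal/day


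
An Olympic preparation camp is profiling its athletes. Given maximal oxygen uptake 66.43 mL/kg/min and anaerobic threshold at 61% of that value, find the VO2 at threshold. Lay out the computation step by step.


Percentage as decimal = 0.61
VO2 at AT = 66.43 * 0.61 = 40.52 mL/kg/min

40.52 mL/kg/min


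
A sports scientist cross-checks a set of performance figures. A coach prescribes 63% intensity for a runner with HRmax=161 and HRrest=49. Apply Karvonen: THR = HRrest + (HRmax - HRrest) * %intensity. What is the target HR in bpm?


Heart rate reserve = 161 - 49 = 112
Intensity fraction = 63 / 100 = 0.63
THR = 49 + 112 * 0.63 = 119.56 bpm

119.56 bpm


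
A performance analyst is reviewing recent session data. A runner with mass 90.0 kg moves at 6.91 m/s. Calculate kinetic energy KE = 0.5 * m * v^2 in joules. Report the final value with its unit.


v^2 = 6.91^2 = 47.7481
KE = 0.5 * 90.0 * 47.7481
= 2148.66 J

2148.66 J


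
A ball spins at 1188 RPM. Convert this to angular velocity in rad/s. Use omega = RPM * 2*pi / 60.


omega = 1188 * 2 * pi / 60
= 1188 * 6.28318531 / 60
= 7464.424 / 60
= 124.407 rad/s

124.407 rad/s


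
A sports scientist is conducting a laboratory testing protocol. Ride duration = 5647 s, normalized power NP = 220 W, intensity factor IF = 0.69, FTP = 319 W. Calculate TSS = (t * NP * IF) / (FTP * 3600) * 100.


Numerator = 5647 * 220 * 0.69 = 857214.6
Denominator = 319 * 3600 = 1148400
TSS = 857214.6 / 1148400 * 100
= 74.64

74.64 TSS


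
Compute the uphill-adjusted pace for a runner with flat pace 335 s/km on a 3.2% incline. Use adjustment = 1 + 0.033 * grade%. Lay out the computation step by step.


Adjustment factor = 1 + 0.033 * 3.2 = 1.1056
Grade-adjusted pace = 335 * 1.1056 = 370.38 s/km

370.38 s/km


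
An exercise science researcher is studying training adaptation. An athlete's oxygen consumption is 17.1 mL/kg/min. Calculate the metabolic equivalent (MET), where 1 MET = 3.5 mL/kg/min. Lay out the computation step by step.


MET = VO2 / 3.5
= 17.1 / 3.5
= 4.89 METs

4.89 METs


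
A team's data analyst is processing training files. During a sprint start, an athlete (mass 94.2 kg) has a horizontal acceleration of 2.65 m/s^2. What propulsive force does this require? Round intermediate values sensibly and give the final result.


Propulsive force = mass * acceleration
= 94.2 kg * 2.65 m/s^2
= 249.63 N

249.63 N


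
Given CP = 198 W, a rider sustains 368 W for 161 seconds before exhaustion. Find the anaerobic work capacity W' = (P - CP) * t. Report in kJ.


Excess power = 368 - 198 = 170 W
Work above CP = 170 * 161 = 27370 J
W' = 27.37 kJ

27.37 kJ


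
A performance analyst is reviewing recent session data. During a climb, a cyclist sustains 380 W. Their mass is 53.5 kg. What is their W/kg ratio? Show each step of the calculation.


Power-to-weight = 380 W / 53.5 kg
= 7.103 W/kg

7.103 W/kg


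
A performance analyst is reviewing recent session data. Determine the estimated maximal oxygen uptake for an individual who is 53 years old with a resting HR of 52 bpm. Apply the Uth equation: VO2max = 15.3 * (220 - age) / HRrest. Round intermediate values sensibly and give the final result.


HRmax = 220 - 53 = 167
VO2max = 15.3 * (167 / 52)
= 15.3 * 3.2115
= 49.14 mL/kg/min

49.14 mL/kg/min


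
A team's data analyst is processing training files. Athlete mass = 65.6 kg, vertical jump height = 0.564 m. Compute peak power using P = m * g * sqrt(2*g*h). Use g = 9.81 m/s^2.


sqrt(2 * 9.81 * 0.564) = sqrt(11.06568) = 3.326512 m/s
P = 65.6 * 9.81 * 3.326512
= 2140.73 W

2140.73 W


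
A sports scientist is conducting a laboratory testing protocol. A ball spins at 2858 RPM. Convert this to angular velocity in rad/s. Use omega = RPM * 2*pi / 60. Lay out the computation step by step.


omega = 2858 * 2 * pi / 60
= 2858 * 6.28318531 / 60
= 17957.344 / 60
= 299.289 rad/s

299.289 rad/s


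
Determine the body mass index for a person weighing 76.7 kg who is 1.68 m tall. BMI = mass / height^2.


BMI = mass / height^2
= 76.7 / 1.68^2
= 76.7 / 2.8224
= 27.18 kg/m^2

27.18 kg/m^2


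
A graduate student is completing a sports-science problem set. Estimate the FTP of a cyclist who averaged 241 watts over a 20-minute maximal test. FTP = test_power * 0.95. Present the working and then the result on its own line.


FTP = 241 * 0.95 = 228.95 W

228.95 W


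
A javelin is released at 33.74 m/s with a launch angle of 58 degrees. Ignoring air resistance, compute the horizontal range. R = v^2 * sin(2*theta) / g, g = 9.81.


Launch speed squared = 1138.3876
sin(2 * 58 deg) = 0.898794
Range = 1138.3876 * 0.898794 / 9.81
= 104.299 m

104.299 m


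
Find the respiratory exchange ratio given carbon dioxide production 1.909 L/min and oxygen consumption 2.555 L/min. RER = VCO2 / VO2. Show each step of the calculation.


VCO2 = 1.909 L/min
VO2 = 2.555 L/min
RER = 1.909 / 2.555 = 0.7472

0.7472


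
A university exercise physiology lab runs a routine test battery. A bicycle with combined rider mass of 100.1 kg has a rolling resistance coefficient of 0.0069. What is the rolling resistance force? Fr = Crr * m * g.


Fr = 0.0069 * 100.1 * 9.81
= 0.69069 * 9.81
= 6.776 N

6.776 N


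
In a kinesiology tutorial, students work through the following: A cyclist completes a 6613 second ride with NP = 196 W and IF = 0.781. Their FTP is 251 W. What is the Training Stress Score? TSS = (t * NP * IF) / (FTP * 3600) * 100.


t * NP * IF = 6613 * 196 * 0.781 = 1012291.588
FTP * 3600 = 903600
TSS = (1012291.588 / 903600) * 100 = 112.03

112.03 TSS


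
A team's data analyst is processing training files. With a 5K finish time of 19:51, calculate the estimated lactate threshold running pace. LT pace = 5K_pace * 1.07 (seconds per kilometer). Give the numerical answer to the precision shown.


Race duration = 1191 s for 5 km
Average pace = 1191 / 5 = 238.2 s/km
LT pace = 238.2 * 1.07
= 254.87 s/km

254.87 s/km


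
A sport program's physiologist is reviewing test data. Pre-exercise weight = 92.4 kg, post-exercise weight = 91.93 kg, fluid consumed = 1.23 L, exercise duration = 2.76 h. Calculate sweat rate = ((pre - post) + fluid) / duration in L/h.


Weight loss = 92.4 - 91.93 = 0.47 kg (approx L)
Total sweat = 0.47 + 1.23 = 1.7 L
Sweat rate = 1.7 / 2.76 = 0.616 L/h

0.616 L/h


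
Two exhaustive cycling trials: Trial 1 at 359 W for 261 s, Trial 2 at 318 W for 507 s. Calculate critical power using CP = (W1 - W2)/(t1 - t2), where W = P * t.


W1 = 359 * 261 = 93699 J
W2 = 318 * 507 = 161226 J
CP = (93699 - 161226) / (261 - 507)
= -67527 / -246
= 274.5 W

274.5 W


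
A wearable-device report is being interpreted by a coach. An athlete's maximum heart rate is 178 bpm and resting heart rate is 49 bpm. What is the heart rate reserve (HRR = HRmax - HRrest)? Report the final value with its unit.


HRR = HRmax - HRrest
= 178 - 49
= 129 bpm

129 bpm


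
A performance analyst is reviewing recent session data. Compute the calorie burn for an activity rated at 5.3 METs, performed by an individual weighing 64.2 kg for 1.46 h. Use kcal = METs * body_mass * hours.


Product of METs and mass = 5.3 * 64.2 = 340.26
Total kcal = 340.26 * 1.46 = 496.78 kcal

496.78 kcal


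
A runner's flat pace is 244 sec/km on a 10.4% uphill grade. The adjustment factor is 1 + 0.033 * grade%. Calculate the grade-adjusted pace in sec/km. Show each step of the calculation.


Factor = 1 + 0.033 * 10.4 = 1.3432
Adjusted pace = 244 * 1.3432
= 327.74 sec/km

327.74 s/km


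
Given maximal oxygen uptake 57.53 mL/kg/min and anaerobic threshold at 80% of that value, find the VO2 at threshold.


Percentage as decimal = 0.8
VO2 at AT = 57.53 * 0.8 = 46.02 mL/kg/min

46.02 mL/kg/min


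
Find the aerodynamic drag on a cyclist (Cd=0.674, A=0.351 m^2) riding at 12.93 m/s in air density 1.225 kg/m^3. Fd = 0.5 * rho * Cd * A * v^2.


Fd = 0.5 * 1.225 * 0.674 * 0.351 * 12.93^2
= 0.5 * 1.225 * 0.674 * 0.351 * 167.1849
= 24.225 N

24.225 N


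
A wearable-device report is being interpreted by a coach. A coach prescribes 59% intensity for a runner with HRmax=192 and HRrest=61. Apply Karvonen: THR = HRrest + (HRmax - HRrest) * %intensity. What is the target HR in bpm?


Heart rate reserve = 192 - 61 = 131
Intensity fraction = 59 / 100 = 0.59
THR = 61 + 131 * 0.59 = 138.29 bpm

138.29 bpm


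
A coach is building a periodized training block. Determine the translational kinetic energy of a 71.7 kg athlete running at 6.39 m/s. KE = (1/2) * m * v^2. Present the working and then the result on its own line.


KE = 0.5 * m * v^2
= 0.5 * 71.7 * 6.39^2
= 0.5 * 71.7 * 40.8321
= 1463.83 J

1463.83 J


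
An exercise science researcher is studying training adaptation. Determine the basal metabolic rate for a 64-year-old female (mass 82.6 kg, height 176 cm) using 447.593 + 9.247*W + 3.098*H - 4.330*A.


BMR = 447.593 + 9.247*82.6 + 3.098*176 - 4.330*64
= 1479.52 kcal/day

1479.52 kcal/day


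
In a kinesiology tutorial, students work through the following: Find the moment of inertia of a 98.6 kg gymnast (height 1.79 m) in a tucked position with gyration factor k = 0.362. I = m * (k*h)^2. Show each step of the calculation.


Radius of gyration = 0.362 * 1.79 = 0.64798 m
I = 98.6 * 0.64798^2
= 98.6 * 0.419878
= 41.4 kg*m^2

41.4 kg*m^2


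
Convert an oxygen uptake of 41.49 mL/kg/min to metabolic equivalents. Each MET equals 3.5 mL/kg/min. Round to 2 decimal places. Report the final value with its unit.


One MET = 3.5 mL/kg/min
Number of METs = 41.49 / 3.5
= 11.85 METs

11.85 METs


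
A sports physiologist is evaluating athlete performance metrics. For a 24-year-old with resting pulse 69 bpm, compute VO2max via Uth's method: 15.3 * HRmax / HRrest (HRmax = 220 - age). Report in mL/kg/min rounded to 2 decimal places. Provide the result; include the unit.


Step 1: HRmax = 220 - 24 = 196 bpm
Step 2: Ratio = 196 / 69 = 2.8406
Step 3: VO2max = 15.3 * 2.8406 = 43.46 mL/kg/min

43.46 mL/kg/min


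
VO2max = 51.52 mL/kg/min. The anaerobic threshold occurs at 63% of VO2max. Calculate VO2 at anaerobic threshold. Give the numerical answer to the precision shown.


AT fraction = 63 / 100 = 0.63
AT VO2 = 51.52 * 0.63
= 32.46 mL/kg/min

32.46 mL/kg/min


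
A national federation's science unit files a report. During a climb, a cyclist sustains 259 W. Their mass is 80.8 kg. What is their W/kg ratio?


Power-to-weight = 259 W / 80.8 kg
= 3.205 W/kg

3.205 W/kg


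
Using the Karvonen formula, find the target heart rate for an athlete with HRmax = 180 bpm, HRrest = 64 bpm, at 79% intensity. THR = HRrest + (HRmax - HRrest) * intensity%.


HRR = 180 - 64 = 116
THR = 64 + 116 * 0.79
= 64 + 91.64
= 155.64 bpm

155.64 bpm


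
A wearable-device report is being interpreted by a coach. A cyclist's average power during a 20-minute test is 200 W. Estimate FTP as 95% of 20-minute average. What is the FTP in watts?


FTP = 20-min power * 0.95
= 200 * 0.95
= 190.0 W

190.0 W


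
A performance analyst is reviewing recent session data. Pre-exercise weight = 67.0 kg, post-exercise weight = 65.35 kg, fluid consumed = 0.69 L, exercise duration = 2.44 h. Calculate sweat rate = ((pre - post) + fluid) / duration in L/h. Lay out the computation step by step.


Weight loss = 67.0 - 65.35 = 1.65 kg (approx L)
Total sweat = 1.65 + 0.69 = 2.34 L
Sweat rate = 2.34 / 2.44 = 0.959 L/h

0.959 L/h


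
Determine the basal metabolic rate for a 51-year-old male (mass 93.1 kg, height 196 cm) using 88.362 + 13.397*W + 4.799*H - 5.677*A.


BMR = 88.362 + 13.397*93.1 + 4.799*196 - 5.677*51
= 1986.7 kcal/day

1986.7 kcal/day


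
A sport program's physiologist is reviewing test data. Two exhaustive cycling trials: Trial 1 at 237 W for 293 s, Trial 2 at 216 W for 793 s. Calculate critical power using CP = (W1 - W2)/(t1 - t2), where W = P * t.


W1 = 237 * 293 = 69441 J
W2 = 216 * 793 = 171288 J
CP = (69441 - 171288) / (293 - 793)
= -101847 / -500
= 203.69 W

203.69 W


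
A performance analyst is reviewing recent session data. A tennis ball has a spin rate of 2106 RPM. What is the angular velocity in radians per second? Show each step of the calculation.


Convert RPM to rad/s: multiply by 2*pi and divide by 60
omega = 2106 * 2 * pi / 60
= 220.54 rad/s

220.54 rad/s


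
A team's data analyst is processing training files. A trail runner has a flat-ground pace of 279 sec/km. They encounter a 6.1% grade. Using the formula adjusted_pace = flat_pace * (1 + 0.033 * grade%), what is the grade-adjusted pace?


Grade factor = 1 + 0.033 * 6.1 = 1.2013
Adjusted = 279 * 1.2013 = 335.16 sec/km

335.16 s/km


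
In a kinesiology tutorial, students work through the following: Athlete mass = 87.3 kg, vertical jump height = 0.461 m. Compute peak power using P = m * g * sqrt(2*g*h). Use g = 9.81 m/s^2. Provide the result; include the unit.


sqrt(2 * 9.81 * 0.461) = sqrt(9.04482) = 3.007461 m/s
P = 87.3 * 9.81 * 3.007461
= 2575.63 W

2575.63 W


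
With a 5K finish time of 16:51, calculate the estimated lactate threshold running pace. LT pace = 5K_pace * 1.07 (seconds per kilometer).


Race duration = 1011 s for 5 km
Average pace = 1011 / 5 = 202.2 s/km
LT pace = 202.2 * 1.07
= 216.35 s/km

216.35 s/km


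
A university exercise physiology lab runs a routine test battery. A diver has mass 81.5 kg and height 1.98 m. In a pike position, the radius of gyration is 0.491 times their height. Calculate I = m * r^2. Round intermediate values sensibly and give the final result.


r = 0.491 * 1.98 = 0.97218 m
I = m * r^2 = 81.5 * 0.945134 = 77.028 kg*m^2

77.028 kg*m^2


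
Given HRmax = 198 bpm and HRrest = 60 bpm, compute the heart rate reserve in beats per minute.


Heart rate reserve = maximum HR minus resting HR
HRR = 198 - 60 = 138 bpm

138 bpm


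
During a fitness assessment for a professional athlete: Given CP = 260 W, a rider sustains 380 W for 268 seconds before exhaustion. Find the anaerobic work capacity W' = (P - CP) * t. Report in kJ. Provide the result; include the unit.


Excess power = 380 - 260 = 120 W
Work above CP = 120 * 268 = 32160 J
W' = 32.16 kJ

32.16 kJ
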